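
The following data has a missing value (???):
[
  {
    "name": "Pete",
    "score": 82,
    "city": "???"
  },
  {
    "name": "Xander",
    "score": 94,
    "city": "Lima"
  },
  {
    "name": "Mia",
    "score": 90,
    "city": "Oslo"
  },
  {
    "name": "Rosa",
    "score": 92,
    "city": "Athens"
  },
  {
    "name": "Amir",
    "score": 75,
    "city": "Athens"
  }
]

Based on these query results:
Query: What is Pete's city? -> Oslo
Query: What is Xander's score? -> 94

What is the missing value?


The missing value is Pete's city
From query: Pete's city = Oslo

ANSWER: Oslo


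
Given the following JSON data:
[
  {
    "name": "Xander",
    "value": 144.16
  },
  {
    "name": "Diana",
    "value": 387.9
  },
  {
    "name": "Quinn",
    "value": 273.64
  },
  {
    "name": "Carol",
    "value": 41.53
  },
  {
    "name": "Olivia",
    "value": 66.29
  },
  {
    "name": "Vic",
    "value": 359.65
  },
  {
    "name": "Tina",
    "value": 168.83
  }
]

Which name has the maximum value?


Comparing values:
  Xander: 144.16
  Diana: 387.9
  Quinn: 273.64
  Carol: 41.53
  Olivia: 66.29
  Vic: 359.65
  Tina: 168.83
Maximum: Diana (387.9)

ANSWER: Diana


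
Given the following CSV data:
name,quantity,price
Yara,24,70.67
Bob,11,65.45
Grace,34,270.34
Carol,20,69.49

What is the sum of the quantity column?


Values in 'quantity' column:
  Row 1: 24
  Row 2: 11
  Row 3: 34
  Row 4: 20
Sum = 24 + 11 + 34 + 20 = 89

ANSWER: 89


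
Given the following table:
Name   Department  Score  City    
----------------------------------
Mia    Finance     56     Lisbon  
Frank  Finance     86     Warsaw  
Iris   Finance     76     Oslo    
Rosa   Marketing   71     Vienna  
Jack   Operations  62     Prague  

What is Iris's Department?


Row 3: Iris
Department = Finance

ANSWER: Finance


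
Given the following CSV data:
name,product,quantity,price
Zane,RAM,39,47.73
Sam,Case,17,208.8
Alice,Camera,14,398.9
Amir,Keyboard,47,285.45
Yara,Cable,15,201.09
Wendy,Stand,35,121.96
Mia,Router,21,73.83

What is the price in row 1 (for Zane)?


Row 1: Zane
Column 'price' = 47.73

ANSWER: 47.73


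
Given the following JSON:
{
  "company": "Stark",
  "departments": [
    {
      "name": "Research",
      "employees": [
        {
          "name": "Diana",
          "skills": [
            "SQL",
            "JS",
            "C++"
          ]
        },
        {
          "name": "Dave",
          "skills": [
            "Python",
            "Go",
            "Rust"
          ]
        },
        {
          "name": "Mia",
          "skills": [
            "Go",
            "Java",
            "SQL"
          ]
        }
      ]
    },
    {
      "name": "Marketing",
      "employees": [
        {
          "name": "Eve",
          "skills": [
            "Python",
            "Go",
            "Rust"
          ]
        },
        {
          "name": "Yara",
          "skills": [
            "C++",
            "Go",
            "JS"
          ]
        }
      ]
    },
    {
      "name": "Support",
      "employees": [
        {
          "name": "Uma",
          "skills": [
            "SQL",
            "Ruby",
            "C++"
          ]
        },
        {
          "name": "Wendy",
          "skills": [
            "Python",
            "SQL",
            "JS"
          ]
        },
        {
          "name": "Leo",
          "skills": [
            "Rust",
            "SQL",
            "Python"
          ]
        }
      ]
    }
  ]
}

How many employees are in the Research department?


Path: departments[0].employees
Count: 3

ANSWER: 3


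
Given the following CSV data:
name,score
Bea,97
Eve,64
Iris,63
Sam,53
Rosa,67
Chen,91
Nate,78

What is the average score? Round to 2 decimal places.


Scores: 97, 64, 63, 53, 67, 91, 78
Sum = 513
Count = 7
Average = 513 / 7 = 73.29

ANSWER: 73.29


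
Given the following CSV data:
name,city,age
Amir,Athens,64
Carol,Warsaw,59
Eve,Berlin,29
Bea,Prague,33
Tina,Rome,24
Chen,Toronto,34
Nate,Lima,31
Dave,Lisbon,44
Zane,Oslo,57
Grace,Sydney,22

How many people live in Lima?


Scanning city column for 'Lima':
  Row 7: Nate -> MATCH
Total matches: 1

ANSWER: 1


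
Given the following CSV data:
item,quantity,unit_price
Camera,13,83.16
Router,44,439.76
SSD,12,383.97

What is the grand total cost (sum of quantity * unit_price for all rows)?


Computing row totals:
  Camera: 13 * 83.16 = 1081.08
  Router: 44 * 439.76 = 19349.44
  SSD: 12 * 383.97 = 4607.64
Grand total = 1081.08 + 19349.44 + 4607.64 = 25038.16

ANSWER: 25038.16


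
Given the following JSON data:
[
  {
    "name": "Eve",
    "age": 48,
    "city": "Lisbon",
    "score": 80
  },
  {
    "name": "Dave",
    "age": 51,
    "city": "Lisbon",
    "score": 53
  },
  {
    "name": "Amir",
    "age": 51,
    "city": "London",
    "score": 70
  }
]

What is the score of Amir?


Looking up record where name = Amir
Record index: 2
Field 'score' = 70

ANSWER: 70


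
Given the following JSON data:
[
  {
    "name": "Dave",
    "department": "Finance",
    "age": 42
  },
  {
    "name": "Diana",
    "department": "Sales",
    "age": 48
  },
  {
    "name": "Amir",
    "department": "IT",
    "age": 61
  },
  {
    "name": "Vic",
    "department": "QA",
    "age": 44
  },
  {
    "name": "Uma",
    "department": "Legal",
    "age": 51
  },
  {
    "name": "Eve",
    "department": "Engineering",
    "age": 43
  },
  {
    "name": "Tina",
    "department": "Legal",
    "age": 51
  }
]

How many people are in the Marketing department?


Scanning records for department = Marketing
  No matches found
Count: 0

ANSWER: 0


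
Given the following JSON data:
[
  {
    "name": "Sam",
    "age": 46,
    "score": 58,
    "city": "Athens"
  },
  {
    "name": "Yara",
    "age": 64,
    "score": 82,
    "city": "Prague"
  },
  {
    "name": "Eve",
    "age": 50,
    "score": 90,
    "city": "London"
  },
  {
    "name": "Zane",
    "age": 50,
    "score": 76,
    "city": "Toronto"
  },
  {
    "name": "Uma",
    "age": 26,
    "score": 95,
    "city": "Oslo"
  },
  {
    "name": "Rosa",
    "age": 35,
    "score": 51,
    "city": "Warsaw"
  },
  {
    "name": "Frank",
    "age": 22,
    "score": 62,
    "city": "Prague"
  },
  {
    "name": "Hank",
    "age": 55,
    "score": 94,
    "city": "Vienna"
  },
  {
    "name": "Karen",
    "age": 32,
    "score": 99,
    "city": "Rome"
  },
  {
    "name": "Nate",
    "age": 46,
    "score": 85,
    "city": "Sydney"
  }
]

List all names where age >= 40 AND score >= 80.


Checking both conditions:
  Sam (age=46, score=58) -> no
  Yara (age=64, score=82) -> YES
  Eve (age=50, score=90) -> YES
  Zane (age=50, score=76) -> no
  Uma (age=26, score=95) -> no
  Rosa (age=35, score=51) -> no
  Frank (age=22, score=62) -> no
  Hank (age=55, score=94) -> YES
  Karen (age=32, score=99) -> no
  Nate (age=46, score=85) -> YES


ANSWER: Yara, Eve, Hank, Nate


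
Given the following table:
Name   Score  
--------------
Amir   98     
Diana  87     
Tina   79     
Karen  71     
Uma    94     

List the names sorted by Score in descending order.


Sorting by Score (descending):
  Amir: 98
  Uma: 94
  Diana: 87
  Tina: 79
  Karen: 71


ANSWER: Amir, Uma, Diana, Tina, Karen


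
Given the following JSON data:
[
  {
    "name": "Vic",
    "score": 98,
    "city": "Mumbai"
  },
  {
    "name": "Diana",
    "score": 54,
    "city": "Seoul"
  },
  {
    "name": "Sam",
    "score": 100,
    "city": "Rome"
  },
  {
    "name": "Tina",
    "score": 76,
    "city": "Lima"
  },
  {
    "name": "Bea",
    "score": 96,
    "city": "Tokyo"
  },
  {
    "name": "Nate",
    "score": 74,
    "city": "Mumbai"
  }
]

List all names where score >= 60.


Filtering records where score >= 60:
  Vic (score=98) -> YES
  Diana (score=54) -> no
  Sam (score=100) -> YES
  Tina (score=76) -> YES
  Bea (score=96) -> YES
  Nate (score=74) -> YES


ANSWER: Vic, Sam, Tina, Bea, Nate


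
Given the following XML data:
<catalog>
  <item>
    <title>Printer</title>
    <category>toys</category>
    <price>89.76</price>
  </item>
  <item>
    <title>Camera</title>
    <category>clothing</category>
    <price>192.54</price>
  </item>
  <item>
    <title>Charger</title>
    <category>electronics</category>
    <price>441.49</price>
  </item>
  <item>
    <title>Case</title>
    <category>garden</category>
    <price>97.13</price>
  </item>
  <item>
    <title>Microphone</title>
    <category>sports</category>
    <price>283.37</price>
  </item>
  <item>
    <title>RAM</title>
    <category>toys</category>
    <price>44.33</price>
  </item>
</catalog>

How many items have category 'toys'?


Scanning <item> elements for <category>toys</category>:
  Item 1: Printer -> MATCH
  Item 6: RAM -> MATCH
Count: 2

ANSWER: 2


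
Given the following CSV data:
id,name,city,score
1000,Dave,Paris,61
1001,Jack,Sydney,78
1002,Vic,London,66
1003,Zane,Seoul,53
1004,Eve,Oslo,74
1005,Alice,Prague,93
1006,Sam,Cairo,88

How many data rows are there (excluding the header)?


Counting rows (excluding header):
Header: id,name,city,score
Data rows: 7

ANSWER: 7


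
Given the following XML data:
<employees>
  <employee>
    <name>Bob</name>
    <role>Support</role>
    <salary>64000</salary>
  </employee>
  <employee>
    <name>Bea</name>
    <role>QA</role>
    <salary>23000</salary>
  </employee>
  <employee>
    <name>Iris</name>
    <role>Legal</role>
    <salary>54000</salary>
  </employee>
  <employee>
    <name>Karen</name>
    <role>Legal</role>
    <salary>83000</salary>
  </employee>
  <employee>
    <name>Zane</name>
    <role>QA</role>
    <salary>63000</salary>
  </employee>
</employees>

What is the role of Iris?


Searching for <employee> with <name>Iris</name>
Found at position 3
<role>Legal</role>

ANSWER: Legal


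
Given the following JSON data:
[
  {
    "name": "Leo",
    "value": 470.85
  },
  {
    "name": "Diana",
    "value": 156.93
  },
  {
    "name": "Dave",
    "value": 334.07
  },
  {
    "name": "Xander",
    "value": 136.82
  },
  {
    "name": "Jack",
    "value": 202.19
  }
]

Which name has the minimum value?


Comparing values:
  Leo: 470.85
  Diana: 156.93
  Dave: 334.07
  Xander: 136.82
  Jack: 202.19
Minimum: Xander (136.82)

ANSWER: Xander


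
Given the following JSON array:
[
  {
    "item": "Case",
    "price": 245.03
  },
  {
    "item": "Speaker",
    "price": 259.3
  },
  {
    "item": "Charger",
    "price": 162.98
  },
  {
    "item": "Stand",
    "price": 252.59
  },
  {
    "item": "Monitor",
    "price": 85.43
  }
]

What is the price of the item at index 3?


Array index 3 -> Stand
price = 252.59

ANSWER: 252.59


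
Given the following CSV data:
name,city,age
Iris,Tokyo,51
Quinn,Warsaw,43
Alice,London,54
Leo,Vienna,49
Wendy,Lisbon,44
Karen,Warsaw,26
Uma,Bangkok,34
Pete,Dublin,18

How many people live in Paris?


Scanning city column for 'Paris':
Total matches: 0

ANSWER: 0


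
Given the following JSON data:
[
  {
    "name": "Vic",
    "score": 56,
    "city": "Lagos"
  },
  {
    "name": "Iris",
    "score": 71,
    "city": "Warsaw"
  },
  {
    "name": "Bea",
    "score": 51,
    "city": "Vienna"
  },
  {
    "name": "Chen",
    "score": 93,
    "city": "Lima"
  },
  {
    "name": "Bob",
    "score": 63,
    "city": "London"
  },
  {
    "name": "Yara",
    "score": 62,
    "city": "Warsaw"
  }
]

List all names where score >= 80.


Filtering records where score >= 80:
  Vic (score=56) -> no
  Iris (score=71) -> no
  Bea (score=51) -> no
  Chen (score=93) -> YES
  Bob (score=63) -> no
  Yara (score=62) -> no


ANSWER: Chen


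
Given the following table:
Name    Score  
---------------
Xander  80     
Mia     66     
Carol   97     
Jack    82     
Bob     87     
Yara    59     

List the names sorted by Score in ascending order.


Sorting by Score (ascending):
  Yara: 59
  Mia: 66
  Xander: 80
  Jack: 82
  Bob: 87
  Carol: 97


ANSWER: Yara, Mia, Xander, Jack, Bob, Carol


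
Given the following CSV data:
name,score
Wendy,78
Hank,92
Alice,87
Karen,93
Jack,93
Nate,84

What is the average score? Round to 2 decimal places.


Scores: 78, 92, 87, 93, 93, 84
Sum = 527
Count = 6
Average = 527 / 6 = 87.83

ANSWER: 87.83


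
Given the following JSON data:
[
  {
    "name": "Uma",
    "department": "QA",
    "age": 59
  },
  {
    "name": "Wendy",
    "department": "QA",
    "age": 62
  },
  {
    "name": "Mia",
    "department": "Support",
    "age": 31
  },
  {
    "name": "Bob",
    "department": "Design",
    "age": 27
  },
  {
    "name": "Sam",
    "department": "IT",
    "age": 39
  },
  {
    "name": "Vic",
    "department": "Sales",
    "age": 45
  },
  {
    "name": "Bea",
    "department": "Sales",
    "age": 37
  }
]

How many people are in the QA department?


Scanning records for department = QA
  Record 0: Uma
  Record 1: Wendy
Count: 2

ANSWER: 2


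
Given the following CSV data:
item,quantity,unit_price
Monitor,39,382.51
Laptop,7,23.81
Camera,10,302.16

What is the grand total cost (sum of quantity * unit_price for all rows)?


Computing row totals:
  Monitor: 39 * 382.51 = 14917.89
  Laptop: 7 * 23.81 = 166.67
  Camera: 10 * 302.16 = 3021.6
Grand total = 14917.89 + 166.67 + 3021.6 = 18106.16

ANSWER: 18106.16


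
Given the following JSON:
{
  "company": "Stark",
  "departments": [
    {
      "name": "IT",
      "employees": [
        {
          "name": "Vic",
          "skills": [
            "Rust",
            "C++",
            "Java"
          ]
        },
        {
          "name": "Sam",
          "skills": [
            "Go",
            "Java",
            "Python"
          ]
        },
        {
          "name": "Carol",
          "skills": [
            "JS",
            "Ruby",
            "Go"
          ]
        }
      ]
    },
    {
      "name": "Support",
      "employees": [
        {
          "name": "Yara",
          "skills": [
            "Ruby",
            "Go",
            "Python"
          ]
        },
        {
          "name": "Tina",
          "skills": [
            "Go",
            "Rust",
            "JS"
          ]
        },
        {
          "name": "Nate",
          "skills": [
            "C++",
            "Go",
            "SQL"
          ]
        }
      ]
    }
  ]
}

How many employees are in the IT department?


Path: departments[0].employees
Count: 3

ANSWER: 3


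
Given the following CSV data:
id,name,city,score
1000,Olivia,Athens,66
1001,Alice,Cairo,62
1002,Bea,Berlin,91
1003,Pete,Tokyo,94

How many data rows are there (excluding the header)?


Counting rows (excluding header):
Header: id,name,city,score
Data rows: 4

ANSWER: 4


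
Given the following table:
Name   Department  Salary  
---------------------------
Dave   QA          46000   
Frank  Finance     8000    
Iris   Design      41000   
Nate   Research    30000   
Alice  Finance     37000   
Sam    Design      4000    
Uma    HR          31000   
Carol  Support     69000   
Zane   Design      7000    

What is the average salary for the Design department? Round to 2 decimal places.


Design department members:
  Iris: 41000
  Sam: 4000
  Zane: 7000
Sum = 52000
Count = 3
Average = 52000 / 3 = 17333.33

ANSWER: 17333.33


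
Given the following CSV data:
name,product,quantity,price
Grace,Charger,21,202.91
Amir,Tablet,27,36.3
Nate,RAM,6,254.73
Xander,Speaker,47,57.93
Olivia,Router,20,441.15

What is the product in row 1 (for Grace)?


Row 1: Grace
Column 'product' = Charger

ANSWER: Charger


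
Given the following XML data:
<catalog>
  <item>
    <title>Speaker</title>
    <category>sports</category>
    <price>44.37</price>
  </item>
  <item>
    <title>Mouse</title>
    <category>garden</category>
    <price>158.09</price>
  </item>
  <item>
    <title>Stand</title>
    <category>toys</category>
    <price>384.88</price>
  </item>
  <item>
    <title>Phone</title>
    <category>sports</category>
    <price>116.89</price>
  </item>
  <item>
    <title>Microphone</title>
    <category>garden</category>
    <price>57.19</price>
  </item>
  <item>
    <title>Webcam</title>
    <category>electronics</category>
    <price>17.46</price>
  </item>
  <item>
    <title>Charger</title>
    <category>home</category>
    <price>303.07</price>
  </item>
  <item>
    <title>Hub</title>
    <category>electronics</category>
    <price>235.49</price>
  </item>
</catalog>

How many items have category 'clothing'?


Scanning <item> elements for <category>clothing</category>:
Count: 0

ANSWER: 0


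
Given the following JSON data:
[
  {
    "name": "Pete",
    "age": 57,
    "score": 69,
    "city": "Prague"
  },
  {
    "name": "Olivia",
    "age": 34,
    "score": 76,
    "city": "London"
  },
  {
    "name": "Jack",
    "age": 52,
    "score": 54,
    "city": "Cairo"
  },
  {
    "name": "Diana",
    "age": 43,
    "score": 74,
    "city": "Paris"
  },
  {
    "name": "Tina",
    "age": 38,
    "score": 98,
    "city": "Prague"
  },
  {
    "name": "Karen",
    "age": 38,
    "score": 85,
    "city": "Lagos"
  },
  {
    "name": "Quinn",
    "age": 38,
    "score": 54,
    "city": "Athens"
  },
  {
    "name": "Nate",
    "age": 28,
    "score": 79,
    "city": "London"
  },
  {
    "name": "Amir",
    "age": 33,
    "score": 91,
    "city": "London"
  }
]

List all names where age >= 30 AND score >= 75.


Checking both conditions:
  Pete (age=57, score=69) -> no
  Olivia (age=34, score=76) -> YES
  Jack (age=52, score=54) -> no
  Diana (age=43, score=74) -> no
  Tina (age=38, score=98) -> YES
  Karen (age=38, score=85) -> YES
  Quinn (age=38, score=54) -> no
  Nate (age=28, score=79) -> no
  Amir (age=33, score=91) -> YES


ANSWER: Olivia, Tina, Karen, Amir


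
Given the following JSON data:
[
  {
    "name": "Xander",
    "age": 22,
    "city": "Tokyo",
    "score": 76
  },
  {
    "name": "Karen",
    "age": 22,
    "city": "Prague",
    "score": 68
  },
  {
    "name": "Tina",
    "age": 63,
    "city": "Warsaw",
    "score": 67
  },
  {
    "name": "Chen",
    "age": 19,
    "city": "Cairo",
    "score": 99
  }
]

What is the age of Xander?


Looking up record where name = Xander
Record index: 0
Field 'age' = 22

ANSWER: 22


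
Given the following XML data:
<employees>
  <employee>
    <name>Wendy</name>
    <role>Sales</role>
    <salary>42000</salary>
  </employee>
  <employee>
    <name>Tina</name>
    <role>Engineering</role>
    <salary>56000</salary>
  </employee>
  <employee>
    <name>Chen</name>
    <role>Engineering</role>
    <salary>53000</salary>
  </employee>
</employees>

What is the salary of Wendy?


Searching for <employee> with <name>Wendy</name>
Found at position 1
<salary>42000</salary>

ANSWER: 42000


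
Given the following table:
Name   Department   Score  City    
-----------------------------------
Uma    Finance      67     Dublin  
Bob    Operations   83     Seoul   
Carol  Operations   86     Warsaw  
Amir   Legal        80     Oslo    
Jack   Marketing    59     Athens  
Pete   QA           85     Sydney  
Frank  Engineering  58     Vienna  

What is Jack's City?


Row 5: Jack
City = Athens

ANSWER: Athens


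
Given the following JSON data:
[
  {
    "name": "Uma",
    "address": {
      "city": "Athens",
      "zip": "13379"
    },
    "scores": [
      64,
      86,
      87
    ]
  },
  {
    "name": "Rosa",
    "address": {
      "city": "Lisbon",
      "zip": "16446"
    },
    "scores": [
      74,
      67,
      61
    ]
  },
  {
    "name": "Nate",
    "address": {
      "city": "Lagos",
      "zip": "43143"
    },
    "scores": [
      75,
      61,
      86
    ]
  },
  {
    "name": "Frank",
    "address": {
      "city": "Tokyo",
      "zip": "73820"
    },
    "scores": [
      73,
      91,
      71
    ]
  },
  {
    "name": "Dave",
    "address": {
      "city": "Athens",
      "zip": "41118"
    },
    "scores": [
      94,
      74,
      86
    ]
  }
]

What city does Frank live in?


Path: records[3].address.city
Value: Tokyo

ANSWER: Tokyo


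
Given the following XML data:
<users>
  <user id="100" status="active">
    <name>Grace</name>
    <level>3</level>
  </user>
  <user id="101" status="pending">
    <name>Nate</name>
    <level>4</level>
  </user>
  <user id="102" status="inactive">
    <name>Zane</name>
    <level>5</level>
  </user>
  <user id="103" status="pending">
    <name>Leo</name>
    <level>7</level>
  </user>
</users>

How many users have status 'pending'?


Counting users with status='pending':
  Nate (id=101) -> MATCH
  Leo (id=103) -> MATCH
Count: 2

ANSWER: 2


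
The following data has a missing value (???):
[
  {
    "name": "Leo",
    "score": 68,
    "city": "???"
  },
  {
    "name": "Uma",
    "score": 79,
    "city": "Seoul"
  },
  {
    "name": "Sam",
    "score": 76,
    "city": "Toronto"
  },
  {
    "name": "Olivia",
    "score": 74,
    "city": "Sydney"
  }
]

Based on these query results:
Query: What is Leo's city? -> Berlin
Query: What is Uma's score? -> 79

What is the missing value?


The missing value is Leo's city
From query: Leo's city = Berlin

ANSWER: Berlin


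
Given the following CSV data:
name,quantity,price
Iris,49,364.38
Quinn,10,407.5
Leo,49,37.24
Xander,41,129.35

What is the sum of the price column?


Values in 'price' column:
  Row 1: 364.38
  Row 2: 407.5
  Row 3: 37.24
  Row 4: 129.35
Sum = 364.38 + 407.5 + 37.24 + 129.35 = 938.47

ANSWER: 938.47


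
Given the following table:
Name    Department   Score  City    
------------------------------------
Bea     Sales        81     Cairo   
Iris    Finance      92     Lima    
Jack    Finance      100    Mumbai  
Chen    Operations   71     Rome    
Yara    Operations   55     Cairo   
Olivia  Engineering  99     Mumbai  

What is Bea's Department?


Row 1: Bea
Department = Sales

ANSWER: Sales


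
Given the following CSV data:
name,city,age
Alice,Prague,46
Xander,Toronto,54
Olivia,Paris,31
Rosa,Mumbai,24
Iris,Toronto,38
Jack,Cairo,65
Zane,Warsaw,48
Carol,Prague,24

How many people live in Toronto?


Scanning city column for 'Toronto':
  Row 2: Xander -> MATCH
  Row 5: Iris -> MATCH
Total matches: 2

ANSWER: 2


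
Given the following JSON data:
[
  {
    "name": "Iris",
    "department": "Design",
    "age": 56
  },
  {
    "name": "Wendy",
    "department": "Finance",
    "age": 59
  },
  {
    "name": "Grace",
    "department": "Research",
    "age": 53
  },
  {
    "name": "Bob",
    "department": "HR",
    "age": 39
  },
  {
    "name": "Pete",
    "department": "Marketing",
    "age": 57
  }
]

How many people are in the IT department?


Scanning records for department = IT
  No matches found
Count: 0

ANSWER: 0


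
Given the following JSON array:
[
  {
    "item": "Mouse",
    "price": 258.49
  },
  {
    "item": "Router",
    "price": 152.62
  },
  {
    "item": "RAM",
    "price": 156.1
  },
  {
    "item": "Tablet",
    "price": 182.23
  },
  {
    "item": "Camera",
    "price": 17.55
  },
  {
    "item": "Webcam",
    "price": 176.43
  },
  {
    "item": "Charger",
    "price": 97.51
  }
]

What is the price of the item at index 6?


Array index 6 -> Charger
price = 97.51

ANSWER: 97.51


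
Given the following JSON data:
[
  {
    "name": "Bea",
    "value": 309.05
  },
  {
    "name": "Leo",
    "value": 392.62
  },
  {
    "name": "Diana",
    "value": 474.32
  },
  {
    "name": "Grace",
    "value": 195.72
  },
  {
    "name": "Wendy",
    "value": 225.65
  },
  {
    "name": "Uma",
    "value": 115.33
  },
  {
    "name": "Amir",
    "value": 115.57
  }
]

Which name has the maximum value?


Comparing values:
  Bea: 309.05
  Leo: 392.62
  Diana: 474.32
  Grace: 195.72
  Wendy: 225.65
  Uma: 115.33
  Amir: 115.57
Maximum: Diana (474.32)

ANSWER: Diana


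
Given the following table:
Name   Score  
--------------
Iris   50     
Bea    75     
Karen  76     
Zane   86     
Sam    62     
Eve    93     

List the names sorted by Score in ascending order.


Sorting by Score (ascending):
  Iris: 50
  Sam: 62
  Bea: 75
  Karen: 76
  Zane: 86
  Eve: 93


ANSWER: Iris, Sam, Bea, Karen, Zane, Eve


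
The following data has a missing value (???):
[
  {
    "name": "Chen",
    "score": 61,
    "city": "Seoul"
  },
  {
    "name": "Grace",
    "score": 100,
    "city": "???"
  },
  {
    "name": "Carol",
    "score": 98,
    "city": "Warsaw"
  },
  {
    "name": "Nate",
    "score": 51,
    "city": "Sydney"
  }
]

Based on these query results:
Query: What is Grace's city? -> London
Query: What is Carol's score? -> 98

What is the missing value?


The missing value is Grace's city
From query: Grace's city = London

ANSWER: London


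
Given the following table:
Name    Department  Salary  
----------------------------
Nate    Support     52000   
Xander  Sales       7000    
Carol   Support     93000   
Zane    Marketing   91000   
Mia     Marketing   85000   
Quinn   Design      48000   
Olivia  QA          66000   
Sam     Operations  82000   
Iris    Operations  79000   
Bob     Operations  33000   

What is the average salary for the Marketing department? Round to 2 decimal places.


Marketing department members:
  Zane: 91000
  Mia: 85000
Sum = 176000
Count = 2
Average = 176000 / 2 = 88000.00

ANSWER: 88000.00


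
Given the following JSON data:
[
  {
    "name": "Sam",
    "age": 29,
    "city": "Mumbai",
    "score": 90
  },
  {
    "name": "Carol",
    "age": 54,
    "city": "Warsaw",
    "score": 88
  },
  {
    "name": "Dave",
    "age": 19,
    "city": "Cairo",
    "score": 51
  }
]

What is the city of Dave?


Looking up record where name = Dave
Record index: 2
Field 'city' = Cairo

ANSWER: Cairo


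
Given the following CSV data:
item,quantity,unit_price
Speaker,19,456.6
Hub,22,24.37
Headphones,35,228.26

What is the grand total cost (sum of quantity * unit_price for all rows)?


Computing row totals:
  Speaker: 19 * 456.6 = 8675.4
  Hub: 22 * 24.37 = 536.14
  Headphones: 35 * 228.26 = 7989.1
Grand total = 8675.4 + 536.14 + 7989.1 = 17200.64

ANSWER: 17200.64


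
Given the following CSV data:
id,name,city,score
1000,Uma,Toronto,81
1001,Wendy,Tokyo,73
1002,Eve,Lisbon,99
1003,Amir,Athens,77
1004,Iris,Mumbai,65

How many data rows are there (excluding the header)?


Counting rows (excluding header):
Header: id,name,city,score
Data rows: 5

ANSWER: 5


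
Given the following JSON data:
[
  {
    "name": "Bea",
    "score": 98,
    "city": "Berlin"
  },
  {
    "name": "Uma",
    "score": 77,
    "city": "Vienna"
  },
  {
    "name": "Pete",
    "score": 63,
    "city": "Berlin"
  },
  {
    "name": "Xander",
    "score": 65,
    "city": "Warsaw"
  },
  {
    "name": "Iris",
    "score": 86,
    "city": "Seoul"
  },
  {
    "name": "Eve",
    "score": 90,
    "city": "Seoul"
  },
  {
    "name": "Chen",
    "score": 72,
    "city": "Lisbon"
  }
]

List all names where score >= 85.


Filtering records where score >= 85:
  Bea (score=98) -> YES
  Uma (score=77) -> no
  Pete (score=63) -> no
  Xander (score=65) -> no
  Iris (score=86) -> YES
  Eve (score=90) -> YES
  Chen (score=72) -> no


ANSWER: Bea, Iris, Eve


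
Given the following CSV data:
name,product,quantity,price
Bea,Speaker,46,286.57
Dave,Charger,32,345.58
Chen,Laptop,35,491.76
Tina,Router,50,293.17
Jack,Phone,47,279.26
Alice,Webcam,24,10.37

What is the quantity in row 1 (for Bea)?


Row 1: Bea
Column 'quantity' = 46

ANSWER: 46


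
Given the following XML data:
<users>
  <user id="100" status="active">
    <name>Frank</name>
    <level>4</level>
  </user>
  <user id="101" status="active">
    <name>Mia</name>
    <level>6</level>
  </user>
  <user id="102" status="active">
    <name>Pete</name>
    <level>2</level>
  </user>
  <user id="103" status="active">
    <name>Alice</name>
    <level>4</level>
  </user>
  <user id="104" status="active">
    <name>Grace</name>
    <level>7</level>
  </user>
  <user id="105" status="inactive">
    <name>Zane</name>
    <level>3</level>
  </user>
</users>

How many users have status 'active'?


Counting users with status='active':
  Frank (id=100) -> MATCH
  Mia (id=101) -> MATCH
  Pete (id=102) -> MATCH
  Alice (id=103) -> MATCH
  Grace (id=104) -> MATCH
Count: 5

ANSWER: 5


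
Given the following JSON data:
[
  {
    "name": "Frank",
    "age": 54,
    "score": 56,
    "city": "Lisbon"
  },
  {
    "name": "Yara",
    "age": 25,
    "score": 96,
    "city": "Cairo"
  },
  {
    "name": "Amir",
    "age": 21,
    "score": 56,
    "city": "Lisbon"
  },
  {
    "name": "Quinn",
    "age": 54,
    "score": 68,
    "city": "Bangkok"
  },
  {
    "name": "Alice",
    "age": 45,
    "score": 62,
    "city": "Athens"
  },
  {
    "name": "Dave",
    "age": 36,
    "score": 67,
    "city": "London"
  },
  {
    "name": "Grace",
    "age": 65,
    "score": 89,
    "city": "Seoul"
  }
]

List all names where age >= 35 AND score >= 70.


Checking both conditions:
  Frank (age=54, score=56) -> no
  Yara (age=25, score=96) -> no
  Amir (age=21, score=56) -> no
  Quinn (age=54, score=68) -> no
  Alice (age=45, score=62) -> no
  Dave (age=36, score=67) -> no
  Grace (age=65, score=89) -> YES


ANSWER: Grace


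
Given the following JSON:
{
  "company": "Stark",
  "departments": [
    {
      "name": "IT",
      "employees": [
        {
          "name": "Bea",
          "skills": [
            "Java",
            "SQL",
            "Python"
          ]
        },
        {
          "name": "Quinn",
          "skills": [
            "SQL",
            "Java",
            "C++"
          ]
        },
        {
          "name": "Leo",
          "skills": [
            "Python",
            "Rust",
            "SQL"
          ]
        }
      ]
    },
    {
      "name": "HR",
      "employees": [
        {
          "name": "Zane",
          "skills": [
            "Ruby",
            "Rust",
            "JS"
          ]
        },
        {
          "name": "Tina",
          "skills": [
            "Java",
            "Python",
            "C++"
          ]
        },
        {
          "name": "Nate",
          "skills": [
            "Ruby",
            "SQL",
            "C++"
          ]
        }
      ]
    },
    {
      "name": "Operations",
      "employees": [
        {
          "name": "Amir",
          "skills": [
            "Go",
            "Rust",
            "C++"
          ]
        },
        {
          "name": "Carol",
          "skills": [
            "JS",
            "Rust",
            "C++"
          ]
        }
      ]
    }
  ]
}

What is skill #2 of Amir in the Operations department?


Path: departments[2].employees[0].skills[1]
Value: Rust

ANSWER: Rust


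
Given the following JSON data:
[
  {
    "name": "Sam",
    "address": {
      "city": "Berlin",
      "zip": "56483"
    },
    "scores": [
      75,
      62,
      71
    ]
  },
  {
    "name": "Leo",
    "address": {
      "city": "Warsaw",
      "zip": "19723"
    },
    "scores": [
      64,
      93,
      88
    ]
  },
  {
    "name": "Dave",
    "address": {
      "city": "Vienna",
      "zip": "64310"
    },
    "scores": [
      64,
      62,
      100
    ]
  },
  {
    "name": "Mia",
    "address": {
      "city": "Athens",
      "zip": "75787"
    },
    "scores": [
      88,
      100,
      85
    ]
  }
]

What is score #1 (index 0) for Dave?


Path: records[2].scores[0]
Value: 64

ANSWER: 64


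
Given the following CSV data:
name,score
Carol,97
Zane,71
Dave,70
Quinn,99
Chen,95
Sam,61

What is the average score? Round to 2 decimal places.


Scores: 97, 71, 70, 99, 95, 61
Sum = 493
Count = 6
Average = 493 / 6 = 82.17

ANSWER: 82.17


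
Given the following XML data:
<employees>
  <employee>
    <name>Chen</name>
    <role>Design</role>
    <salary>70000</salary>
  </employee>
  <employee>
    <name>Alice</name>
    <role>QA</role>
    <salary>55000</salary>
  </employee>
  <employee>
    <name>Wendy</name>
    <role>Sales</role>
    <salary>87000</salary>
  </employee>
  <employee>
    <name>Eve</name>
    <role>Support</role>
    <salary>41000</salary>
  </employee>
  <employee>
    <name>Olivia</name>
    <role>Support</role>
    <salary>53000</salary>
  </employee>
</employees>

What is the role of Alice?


Searching for <employee> with <name>Alice</name>
Found at position 2
<role>QA</role>

ANSWER: QA


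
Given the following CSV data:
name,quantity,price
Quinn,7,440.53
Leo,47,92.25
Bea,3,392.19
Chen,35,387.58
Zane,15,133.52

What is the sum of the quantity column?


Values in 'quantity' column:
  Row 1: 7
  Row 2: 47
  Row 3: 3
  Row 4: 35
  Row 5: 15
Sum = 7 + 47 + 3 + 35 + 15 = 107

ANSWER: 107


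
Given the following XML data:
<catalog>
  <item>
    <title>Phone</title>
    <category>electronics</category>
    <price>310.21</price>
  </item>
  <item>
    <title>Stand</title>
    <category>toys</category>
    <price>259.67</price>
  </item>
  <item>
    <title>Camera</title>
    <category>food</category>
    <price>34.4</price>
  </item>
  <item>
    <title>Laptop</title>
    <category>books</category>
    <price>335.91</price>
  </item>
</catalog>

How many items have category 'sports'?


Scanning <item> elements for <category>sports</category>:
Count: 0

ANSWER: 0


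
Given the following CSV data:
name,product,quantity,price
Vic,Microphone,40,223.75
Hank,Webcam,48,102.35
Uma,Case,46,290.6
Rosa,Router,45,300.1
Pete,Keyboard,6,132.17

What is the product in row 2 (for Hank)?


Row 2: Hank
Column 'product' = Webcam

ANSWER: Webcam


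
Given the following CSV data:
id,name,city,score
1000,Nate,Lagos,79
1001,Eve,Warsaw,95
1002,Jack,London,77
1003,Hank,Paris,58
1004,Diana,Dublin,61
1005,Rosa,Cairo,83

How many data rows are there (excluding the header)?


Counting rows (excluding header):
Header: id,name,city,score
Data rows: 6

ANSWER: 6


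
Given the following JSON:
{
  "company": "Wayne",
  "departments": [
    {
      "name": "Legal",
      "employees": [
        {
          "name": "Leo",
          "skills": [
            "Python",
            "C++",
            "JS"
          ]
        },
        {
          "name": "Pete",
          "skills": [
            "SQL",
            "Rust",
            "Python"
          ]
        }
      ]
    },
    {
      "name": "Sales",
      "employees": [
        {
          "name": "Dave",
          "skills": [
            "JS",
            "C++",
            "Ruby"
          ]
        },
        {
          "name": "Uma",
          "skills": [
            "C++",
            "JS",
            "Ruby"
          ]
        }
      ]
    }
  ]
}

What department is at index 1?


Path: departments[1].name
Value: Sales

ANSWER: Sales


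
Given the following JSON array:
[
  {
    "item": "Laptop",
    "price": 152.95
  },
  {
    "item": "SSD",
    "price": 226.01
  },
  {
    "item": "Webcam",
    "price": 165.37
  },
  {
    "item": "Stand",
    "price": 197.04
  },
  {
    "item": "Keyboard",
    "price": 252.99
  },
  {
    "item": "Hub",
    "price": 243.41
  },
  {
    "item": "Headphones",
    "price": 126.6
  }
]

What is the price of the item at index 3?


Array index 3 -> Stand
price = 197.04

ANSWER: 197.04


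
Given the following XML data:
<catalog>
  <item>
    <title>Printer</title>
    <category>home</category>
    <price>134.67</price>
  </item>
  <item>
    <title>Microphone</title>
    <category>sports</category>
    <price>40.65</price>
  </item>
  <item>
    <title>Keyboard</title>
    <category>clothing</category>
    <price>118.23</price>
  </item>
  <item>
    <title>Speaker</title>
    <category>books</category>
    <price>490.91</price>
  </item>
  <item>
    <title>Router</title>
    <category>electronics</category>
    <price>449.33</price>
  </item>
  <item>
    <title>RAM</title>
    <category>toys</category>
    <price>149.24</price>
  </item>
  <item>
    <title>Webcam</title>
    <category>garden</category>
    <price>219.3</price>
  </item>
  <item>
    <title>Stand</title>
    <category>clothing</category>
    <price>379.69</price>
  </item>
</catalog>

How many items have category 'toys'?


Scanning <item> elements for <category>toys</category>:
  Item 6: RAM -> MATCH
Count: 1

ANSWER: 1


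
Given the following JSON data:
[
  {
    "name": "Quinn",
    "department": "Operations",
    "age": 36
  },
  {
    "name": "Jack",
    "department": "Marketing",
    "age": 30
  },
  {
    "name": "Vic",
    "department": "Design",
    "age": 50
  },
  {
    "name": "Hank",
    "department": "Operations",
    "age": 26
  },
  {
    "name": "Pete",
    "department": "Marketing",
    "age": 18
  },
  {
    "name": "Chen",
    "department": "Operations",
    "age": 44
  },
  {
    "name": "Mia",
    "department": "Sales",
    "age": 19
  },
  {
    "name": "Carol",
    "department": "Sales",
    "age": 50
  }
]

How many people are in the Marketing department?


Scanning records for department = Marketing
  Record 1: Jack
  Record 4: Pete
Count: 2

ANSWER: 2


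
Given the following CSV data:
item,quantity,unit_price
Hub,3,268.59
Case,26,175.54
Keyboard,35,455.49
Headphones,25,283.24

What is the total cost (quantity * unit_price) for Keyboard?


Row: Keyboard
quantity = 35
unit_price = 455.49
total = 35 * 455.49 = 15942.15

ANSWER: 15942.15


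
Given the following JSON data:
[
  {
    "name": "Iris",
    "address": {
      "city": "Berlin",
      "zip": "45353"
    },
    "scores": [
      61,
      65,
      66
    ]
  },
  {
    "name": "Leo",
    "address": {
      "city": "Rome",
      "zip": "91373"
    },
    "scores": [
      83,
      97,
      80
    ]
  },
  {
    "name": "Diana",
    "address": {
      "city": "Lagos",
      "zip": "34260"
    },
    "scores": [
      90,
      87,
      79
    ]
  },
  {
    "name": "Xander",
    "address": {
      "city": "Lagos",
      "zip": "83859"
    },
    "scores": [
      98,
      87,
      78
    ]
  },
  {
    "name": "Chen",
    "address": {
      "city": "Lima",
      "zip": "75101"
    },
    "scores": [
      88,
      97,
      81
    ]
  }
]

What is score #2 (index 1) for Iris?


Path: records[0].scores[1]
Value: 65

ANSWER: 65


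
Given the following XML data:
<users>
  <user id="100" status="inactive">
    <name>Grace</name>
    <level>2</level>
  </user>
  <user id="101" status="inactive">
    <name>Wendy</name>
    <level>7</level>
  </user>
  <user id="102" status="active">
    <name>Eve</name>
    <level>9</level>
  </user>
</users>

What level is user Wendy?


Finding user: Wendy
<level>7</level>

ANSWER: 7


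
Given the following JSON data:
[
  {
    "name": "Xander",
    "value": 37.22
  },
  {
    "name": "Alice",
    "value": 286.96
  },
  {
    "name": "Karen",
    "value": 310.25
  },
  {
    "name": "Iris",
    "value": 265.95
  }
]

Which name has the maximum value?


Comparing values:
  Xander: 37.22
  Alice: 286.96
  Karen: 310.25
  Iris: 265.95
Maximum: Karen (310.25)

ANSWER: Karen


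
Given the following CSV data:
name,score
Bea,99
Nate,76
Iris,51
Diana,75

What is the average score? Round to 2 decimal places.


Scores: 99, 76, 51, 75
Sum = 301
Count = 4
Average = 301 / 4 = 75.25

ANSWER: 75.25


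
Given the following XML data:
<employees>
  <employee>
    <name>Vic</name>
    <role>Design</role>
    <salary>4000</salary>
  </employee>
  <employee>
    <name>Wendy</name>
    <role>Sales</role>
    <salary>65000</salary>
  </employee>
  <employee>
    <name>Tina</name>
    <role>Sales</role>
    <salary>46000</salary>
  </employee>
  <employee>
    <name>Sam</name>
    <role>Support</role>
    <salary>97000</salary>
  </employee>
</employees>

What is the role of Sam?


Searching for <employee> with <name>Sam</name>
Found at position 4
<role>Support</role>

ANSWER: Support


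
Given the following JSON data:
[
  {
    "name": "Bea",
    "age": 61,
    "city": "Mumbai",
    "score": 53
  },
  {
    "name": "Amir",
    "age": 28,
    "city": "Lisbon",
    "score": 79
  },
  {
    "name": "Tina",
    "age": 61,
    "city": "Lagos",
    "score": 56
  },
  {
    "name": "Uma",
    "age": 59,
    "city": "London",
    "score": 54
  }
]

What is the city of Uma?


Looking up record where name = Uma
Record index: 3
Field 'city' = London

ANSWER: London


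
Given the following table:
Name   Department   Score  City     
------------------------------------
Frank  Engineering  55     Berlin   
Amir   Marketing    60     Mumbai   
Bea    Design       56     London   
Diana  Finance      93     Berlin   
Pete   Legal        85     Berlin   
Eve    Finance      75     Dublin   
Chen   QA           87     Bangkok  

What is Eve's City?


Row 6: Eve
City = Dublin

ANSWER: Dublin
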